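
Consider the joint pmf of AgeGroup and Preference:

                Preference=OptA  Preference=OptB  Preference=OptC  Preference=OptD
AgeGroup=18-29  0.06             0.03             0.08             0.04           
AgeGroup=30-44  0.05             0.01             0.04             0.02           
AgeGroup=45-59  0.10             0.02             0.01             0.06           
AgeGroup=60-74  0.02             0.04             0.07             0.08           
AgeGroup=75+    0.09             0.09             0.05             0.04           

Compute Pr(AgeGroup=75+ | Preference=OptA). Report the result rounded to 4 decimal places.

0.2813

P(Preference=OptA) = 0.06 + 0.05 + 0.10 + 0.02 + 0.09 = 0.32.
P(AgeGroup=75+ | Preference=OptA) = 0.09/0.32 = 0.2813.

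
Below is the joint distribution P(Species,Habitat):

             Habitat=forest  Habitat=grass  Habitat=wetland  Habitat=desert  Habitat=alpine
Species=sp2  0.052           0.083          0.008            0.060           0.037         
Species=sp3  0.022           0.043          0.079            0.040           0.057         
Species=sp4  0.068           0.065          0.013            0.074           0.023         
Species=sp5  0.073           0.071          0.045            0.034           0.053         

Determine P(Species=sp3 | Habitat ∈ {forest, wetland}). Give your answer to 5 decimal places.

0.28056

P(Habitat=forest) = 0.052 + 0.022 + 0.068 + 0.073 = 0.215.
P(Habitat=wetland) = 0.008 + 0.079 + 0.013 + 0.045 = 0.145.
P(Habitat ∈ {forest, wetland}) = 0.215 + 0.145 = 0.360; P(Species=sp3, Habitat ∈ {forest, wetland}) = 0.022 + 0.079 = 0.101.
P(Species=sp3 | Habitat ∈ {forest, wetland}) = 0.101/0.360 = 0.28056.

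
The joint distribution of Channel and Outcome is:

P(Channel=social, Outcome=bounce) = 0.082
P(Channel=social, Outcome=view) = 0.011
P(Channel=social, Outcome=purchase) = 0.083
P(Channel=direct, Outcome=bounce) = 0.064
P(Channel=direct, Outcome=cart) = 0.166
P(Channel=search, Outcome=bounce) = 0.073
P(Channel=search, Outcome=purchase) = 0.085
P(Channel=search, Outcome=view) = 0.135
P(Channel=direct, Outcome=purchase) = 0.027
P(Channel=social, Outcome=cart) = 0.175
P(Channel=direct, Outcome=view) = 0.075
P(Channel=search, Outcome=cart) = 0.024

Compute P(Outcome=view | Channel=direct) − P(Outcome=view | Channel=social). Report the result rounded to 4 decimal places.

0.1946

P(Channel=direct) = 0.064 + 0.075 + 0.166 + 0.027 = 0.332; P(Outcome=view | Channel=direct) = 0.075/0.332 = 0.22590.
P(Channel=social) = 0.082 + 0.011 + 0.175 + 0.083 = 0.351; P(Outcome=view | Channel=social) = 0.011/0.351 = 0.03134.
Difference = 0.1946.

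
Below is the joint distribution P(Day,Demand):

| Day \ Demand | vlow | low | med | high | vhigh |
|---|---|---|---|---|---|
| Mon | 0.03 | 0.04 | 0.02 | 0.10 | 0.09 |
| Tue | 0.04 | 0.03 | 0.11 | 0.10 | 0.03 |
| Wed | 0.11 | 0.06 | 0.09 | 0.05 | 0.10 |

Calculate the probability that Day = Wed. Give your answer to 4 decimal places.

0.4100

P(Day=Wed) = 0.11 + 0.06 + 0.09 + 0.05 + 0.10 = 0.41.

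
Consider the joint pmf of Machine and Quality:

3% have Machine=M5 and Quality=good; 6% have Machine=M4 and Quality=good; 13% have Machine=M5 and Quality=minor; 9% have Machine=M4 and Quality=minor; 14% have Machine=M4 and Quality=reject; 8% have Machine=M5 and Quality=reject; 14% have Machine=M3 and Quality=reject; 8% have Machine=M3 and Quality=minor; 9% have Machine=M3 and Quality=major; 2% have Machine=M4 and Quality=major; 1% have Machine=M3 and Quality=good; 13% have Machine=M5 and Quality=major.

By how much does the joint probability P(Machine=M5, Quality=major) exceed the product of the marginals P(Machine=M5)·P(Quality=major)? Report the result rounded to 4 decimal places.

0.0412

P(Machine=M5) = 0.03 + 0.13 + 0.13 + 0.08 = 0.37.
P(Quality=major) = 0.09 + 0.02 + 0.13 = 0.24.
P(Machine=M5, Quality=major) − P(Machine=M5)P(Quality=major) = 0.13 − 0.37×0.24 = 0.0412.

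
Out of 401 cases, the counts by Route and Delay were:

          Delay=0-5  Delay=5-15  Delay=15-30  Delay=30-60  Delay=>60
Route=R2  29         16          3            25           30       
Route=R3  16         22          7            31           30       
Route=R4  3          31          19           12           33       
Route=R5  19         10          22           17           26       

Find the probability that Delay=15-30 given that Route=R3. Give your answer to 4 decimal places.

0.0660

Total with Route=R3: 16 + 22 + 7 + 31 + 30 = 106.
P(Delay=15-30 | Route=R3) = 7/106 = 0.0660.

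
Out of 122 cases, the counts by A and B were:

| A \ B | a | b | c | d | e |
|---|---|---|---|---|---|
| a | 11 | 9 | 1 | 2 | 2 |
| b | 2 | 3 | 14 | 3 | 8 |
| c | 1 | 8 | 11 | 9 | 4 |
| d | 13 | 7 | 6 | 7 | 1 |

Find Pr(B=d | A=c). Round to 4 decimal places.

Total with A=c: 1 + 8 + 11 + 9 + 4 = 33.
P(B=d | A=c) = 9/33 = 0.2727.

0.2727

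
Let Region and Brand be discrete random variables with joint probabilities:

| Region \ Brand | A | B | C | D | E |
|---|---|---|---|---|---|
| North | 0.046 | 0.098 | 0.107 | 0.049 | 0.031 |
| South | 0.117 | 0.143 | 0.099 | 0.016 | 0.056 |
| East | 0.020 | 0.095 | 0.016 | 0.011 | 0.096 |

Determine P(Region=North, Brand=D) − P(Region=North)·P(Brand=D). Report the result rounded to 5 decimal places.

P(Region=North) = 0.046 + 0.098 + 0.107 + 0.049 + 0.031 = 0.331.
P(Brand=D) = 0.049 + 0.016 + 0.011 = 0.076.
P(Region=North, Brand=D) − P(Region=North)P(Brand=D) = 0.049 − 0.331×0.076 = 0.02384.

0.02384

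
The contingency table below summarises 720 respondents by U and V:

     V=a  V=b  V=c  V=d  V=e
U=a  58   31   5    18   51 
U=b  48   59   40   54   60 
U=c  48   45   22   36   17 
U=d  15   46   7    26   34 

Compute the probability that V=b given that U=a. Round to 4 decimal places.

Total with U=a: 58 + 31 + 5 + 18 + 51 = 163.
P(V=b | U=a) = 31/163 = 0.1902.

0.1902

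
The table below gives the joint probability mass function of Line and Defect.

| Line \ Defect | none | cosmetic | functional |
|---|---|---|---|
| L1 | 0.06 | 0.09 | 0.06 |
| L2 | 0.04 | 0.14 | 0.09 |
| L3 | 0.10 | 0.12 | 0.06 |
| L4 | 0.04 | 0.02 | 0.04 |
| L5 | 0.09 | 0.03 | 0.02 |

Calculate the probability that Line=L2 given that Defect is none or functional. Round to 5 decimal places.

0.21667

P(Defect=none) = 0.06 + 0.04 + 0.10 + 0.04 + 0.09 = 0.33.
P(Defect=functional) = 0.06 + 0.09 + 0.06 + 0.04 + 0.02 = 0.27.
P(Defect ∈ {none, functional}) = 0.33 + 0.27 = 0.60; P(Line=L2, Defect ∈ {none, functional}) = 0.04 + 0.09 = 0.13.
P(Line=L2 | Defect ∈ {none, functional}) = 0.13/0.60 = 0.21667.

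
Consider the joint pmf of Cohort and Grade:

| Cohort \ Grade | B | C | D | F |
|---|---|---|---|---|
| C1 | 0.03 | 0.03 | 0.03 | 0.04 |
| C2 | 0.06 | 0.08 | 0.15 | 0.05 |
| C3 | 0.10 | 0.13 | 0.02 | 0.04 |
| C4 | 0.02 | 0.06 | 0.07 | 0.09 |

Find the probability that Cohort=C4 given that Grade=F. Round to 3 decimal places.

P(Grade=F) = 0.04 + 0.05 + 0.04 + 0.09 = 0.22.
P(Cohort=C4 | Grade=F) = 0.09/0.22 = 0.409.

0.409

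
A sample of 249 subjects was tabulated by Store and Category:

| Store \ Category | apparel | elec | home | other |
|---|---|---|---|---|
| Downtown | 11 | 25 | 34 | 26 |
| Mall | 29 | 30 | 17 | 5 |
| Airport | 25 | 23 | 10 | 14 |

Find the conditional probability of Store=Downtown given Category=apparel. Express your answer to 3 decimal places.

Total with Category=apparel: 11 + 29 + 25 = 65.
P(Store=Downtown | Category=apparel) = 11/65 = 0.169.

0.169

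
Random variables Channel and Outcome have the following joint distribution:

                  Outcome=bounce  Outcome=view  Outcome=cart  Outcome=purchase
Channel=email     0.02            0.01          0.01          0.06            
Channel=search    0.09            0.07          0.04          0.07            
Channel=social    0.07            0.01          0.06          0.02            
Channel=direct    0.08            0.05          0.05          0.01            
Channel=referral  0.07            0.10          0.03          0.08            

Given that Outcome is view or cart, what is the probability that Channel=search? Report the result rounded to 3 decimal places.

0.256

P(Outcome=view) = 0.01 + 0.07 + 0.01 + 0.05 + 0.10 = 0.24.
P(Outcome=cart) = 0.01 + 0.04 + 0.06 + 0.05 + 0.03 = 0.19.
P(Outcome ∈ {view, cart}) = 0.24 + 0.19 = 0.43; P(Channel=search, Outcome ∈ {view, cart}) = 0.07 + 0.04 = 0.11.
P(Channel=search | Outcome ∈ {view, cart}) = 0.11/0.43 = 0.256.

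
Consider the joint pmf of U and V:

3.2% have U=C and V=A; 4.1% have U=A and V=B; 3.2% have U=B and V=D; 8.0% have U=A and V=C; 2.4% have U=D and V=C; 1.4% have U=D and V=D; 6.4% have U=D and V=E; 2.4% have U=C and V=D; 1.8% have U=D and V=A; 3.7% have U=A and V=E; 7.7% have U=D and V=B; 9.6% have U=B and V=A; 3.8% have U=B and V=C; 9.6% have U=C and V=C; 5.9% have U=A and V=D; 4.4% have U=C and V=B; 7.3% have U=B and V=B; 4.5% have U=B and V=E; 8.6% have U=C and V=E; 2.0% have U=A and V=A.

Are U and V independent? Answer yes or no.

P(U=B) = 0.284 and P(V=A) = 0.166, so their product is 0.04714, but P(U=B, V=A) = 0.096. Since these differ, U and V are not independent.

no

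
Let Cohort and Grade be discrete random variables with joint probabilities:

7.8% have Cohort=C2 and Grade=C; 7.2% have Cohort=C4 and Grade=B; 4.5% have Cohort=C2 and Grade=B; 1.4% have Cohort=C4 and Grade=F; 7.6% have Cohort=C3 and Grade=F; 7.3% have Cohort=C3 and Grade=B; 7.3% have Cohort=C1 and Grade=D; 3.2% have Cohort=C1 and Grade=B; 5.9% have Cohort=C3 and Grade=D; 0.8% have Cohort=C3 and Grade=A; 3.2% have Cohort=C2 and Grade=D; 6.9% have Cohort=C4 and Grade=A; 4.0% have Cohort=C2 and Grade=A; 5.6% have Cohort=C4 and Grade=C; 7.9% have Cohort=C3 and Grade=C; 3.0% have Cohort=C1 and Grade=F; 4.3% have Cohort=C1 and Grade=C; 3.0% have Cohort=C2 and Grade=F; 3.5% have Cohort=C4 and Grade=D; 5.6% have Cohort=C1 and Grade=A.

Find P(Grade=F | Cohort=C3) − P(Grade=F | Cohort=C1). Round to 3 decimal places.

P(Cohort=C3) = 0.008 + 0.073 + 0.079 + 0.059 + 0.076 = 0.295; P(Grade=F | Cohort=C3) = 0.076/0.295 = 0.2576.
P(Cohort=C1) = 0.056 + 0.032 + 0.043 + 0.073 + 0.030 = 0.234; P(Grade=F | Cohort=C1) = 0.030/0.234 = 0.1282.
Difference = 0.129.

0.129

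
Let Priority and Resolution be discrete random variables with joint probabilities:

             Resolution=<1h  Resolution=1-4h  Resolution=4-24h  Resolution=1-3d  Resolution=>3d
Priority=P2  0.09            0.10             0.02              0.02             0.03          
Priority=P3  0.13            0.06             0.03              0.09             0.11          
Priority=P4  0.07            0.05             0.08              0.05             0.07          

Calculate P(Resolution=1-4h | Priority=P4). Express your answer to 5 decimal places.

0.15625

P(Priority=P4) = 0.07 + 0.05 + 0.08 + 0.05 + 0.07 = 0.32.
P(Resolution=1-4h | Priority=P4) = 0.05/0.32 = 0.15625.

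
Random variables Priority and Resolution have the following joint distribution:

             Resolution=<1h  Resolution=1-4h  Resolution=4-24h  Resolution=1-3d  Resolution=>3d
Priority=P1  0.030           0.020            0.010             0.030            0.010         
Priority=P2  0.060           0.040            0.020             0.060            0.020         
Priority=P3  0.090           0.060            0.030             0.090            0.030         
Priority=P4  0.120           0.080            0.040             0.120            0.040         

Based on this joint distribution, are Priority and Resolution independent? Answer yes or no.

Every cell satisfies P(Priority,Resolution) = P(Priority)·P(Resolution). For instance P(Priority=P1) = 0.100, P(Resolution=4-24h) = 0.100, and 0.100×0.100 = 0.010 matches the joint entry. So Priority and Resolution are independent.

yes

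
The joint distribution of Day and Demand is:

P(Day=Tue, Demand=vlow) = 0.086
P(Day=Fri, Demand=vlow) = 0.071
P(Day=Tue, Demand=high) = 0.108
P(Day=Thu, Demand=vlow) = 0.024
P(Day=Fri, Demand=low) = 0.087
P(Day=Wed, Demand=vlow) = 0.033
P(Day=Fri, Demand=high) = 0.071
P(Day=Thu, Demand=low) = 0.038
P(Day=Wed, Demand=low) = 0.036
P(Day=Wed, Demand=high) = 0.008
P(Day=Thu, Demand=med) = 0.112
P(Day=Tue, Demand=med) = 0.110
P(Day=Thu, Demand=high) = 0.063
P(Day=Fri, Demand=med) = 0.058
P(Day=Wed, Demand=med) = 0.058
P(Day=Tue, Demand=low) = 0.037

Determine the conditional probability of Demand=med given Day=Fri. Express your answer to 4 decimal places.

0.2021

P(Day=Fri) = 0.071 + 0.087 + 0.058 + 0.071 = 0.287.
P(Demand=med | Day=Fri) = 0.058/0.287 = 0.2021.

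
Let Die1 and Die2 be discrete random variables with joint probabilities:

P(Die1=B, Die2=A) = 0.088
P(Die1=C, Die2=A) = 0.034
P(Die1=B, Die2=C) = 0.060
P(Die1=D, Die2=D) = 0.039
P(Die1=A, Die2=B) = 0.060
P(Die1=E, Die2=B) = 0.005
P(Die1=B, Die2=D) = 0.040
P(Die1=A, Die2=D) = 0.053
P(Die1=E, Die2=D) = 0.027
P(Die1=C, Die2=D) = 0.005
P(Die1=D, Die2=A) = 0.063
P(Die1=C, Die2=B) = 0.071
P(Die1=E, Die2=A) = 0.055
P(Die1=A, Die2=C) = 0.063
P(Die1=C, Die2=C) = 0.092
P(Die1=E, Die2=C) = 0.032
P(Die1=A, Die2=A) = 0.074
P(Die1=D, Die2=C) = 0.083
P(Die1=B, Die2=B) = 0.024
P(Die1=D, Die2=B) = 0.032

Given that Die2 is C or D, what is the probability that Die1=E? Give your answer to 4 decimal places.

0.1194

P(Die2=C) = 0.063 + 0.060 + 0.092 + 0.083 + 0.032 = 0.330.
P(Die2=D) = 0.053 + 0.040 + 0.005 + 0.039 + 0.027 = 0.164.
P(Die2 ∈ {C, D}) = 0.330 + 0.164 = 0.494; P(Die1=E, Die2 ∈ {C, D}) = 0.032 + 0.027 = 0.059.
P(Die1=E | Die2 ∈ {C, D}) = 0.059/0.494 = 0.1194.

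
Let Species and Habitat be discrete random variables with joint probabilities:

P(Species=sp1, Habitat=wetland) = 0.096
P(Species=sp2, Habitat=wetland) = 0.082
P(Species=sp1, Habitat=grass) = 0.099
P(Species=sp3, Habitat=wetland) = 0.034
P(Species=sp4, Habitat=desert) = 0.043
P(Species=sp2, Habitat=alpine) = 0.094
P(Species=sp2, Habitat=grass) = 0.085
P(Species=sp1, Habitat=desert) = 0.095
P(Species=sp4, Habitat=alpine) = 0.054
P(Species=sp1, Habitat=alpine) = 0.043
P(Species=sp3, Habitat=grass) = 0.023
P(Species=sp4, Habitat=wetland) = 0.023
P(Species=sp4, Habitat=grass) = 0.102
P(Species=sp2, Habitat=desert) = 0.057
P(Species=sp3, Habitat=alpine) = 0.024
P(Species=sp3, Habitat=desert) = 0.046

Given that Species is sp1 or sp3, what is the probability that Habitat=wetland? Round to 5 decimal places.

P(Species=sp1) = 0.099 + 0.096 + 0.095 + 0.043 = 0.333.
P(Species=sp3) = 0.023 + 0.034 + 0.046 + 0.024 = 0.127.
P(Species ∈ {sp1, sp3}) = 0.333 + 0.127 = 0.460; P(Habitat=wetland, Species ∈ {sp1, sp3}) = 0.096 + 0.034 = 0.130.
P(Habitat=wetland | Species ∈ {sp1, sp3}) = 0.130/0.460 = 0.28261.

0.28261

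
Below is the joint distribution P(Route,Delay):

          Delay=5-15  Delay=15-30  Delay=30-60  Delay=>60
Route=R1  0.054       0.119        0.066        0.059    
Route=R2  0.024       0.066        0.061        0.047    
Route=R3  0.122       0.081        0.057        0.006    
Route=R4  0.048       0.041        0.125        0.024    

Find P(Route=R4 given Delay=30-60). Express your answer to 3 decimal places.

0.405

P(Delay=30-60) = 0.066 + 0.061 + 0.057 + 0.125 = 0.309.
P(Route=R4 | Delay=30-60) = 0.125/0.309 = 0.405.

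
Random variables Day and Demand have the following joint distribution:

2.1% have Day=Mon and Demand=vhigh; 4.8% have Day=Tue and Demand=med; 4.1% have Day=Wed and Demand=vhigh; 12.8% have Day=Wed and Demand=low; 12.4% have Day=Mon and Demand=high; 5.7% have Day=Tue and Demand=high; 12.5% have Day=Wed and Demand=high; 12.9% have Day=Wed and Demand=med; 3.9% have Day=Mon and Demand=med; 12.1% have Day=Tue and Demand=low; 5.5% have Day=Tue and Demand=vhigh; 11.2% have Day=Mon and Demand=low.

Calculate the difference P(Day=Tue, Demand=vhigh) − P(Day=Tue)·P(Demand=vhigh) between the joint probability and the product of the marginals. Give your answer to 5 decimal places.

0.02212

P(Day=Tue) = 0.121 + 0.048 + 0.057 + 0.055 = 0.281.
P(Demand=vhigh) = 0.021 + 0.055 + 0.041 = 0.117.
P(Day=Tue, Demand=vhigh) − P(Day=Tue)P(Demand=vhigh) = 0.055 − 0.281×0.117 = 0.02212.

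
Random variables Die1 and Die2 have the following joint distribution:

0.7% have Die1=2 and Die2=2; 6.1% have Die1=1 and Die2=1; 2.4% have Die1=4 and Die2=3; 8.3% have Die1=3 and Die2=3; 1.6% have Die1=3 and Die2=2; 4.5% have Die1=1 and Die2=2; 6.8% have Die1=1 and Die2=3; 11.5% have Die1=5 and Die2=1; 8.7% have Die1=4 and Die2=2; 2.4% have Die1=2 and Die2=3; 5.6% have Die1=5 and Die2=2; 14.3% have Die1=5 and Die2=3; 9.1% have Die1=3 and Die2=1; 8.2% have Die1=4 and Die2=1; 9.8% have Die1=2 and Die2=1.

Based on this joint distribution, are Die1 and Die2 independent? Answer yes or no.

no

P(Die1=4) = 0.193 and P(Die2=2) = 0.211, so their product is 0.04072, but P(Die1=4, Die2=2) = 0.087. Since these differ, Die1 and Die2 are not independent.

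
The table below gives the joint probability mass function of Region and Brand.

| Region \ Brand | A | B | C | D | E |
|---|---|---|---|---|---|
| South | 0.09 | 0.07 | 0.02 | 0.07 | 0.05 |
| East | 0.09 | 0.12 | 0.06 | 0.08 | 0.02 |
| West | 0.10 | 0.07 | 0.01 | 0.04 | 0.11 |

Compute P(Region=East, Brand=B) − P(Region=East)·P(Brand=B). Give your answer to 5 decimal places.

P(Region=East) = 0.09 + 0.12 + 0.06 + 0.08 + 0.02 = 0.37.
P(Brand=B) = 0.07 + 0.12 + 0.07 = 0.26.
P(Region=East, Brand=B) − P(Region=East)P(Brand=B) = 0.12 − 0.37×0.26 = 0.02380.

0.02380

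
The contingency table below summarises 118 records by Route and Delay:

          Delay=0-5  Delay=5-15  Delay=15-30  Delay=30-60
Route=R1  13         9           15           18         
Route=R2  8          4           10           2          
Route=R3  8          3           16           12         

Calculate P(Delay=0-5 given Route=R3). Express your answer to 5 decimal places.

Total with Route=R3: 8 + 3 + 16 + 12 = 39.
P(Delay=0-5 | Route=R3) = 8/39 = 0.20513.

0.20513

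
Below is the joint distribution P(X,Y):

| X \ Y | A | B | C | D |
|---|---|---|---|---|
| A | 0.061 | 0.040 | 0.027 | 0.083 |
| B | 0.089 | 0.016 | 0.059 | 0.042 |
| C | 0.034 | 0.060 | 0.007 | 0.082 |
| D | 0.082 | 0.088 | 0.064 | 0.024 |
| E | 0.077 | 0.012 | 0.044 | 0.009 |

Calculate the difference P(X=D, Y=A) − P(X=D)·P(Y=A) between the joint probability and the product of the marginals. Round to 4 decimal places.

-0.0065

P(X=D) = 0.082 + 0.088 + 0.064 + 0.024 = 0.258.
P(Y=A) = 0.061 + 0.089 + 0.034 + 0.082 + 0.077 = 0.343.
P(X=D, Y=A) − P(X=D)P(Y=A) = 0.082 − 0.258×0.343 = -0.0065.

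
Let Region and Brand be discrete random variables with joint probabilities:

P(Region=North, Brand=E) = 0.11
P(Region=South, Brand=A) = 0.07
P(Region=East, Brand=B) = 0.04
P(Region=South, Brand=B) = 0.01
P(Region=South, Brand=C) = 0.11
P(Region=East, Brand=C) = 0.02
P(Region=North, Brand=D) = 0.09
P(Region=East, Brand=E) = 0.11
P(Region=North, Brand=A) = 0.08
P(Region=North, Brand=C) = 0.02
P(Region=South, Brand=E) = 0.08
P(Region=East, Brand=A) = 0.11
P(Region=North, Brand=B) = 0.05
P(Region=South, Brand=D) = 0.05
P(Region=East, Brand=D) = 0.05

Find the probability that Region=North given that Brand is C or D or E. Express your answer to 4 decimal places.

P(Brand=C) = 0.02 + 0.11 + 0.02 = 0.15.
P(Brand=D) = 0.09 + 0.05 + 0.05 = 0.19.
P(Brand=E) = 0.11 + 0.08 + 0.11 = 0.30.
P(Brand ∈ {C, D, E}) = 0.15 + 0.19 + 0.30 = 0.64; P(Region=North, Brand ∈ {C, D, E}) = 0.02 + 0.09 + 0.11 = 0.22.
P(Region=North | Brand ∈ {C, D, E}) = 0.22/0.64 = 0.3438.

0.3438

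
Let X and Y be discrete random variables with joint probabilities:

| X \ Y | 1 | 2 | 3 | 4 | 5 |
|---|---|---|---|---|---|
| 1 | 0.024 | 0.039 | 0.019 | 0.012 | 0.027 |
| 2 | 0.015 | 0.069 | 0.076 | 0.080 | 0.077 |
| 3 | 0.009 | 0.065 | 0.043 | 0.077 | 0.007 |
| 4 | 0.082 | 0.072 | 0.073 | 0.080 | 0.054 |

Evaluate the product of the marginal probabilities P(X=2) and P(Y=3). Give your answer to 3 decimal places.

0.067

P(X=2) = 0.015 + 0.069 + 0.076 + 0.080 + 0.077 = 0.317.
P(Y=3) = 0.019 + 0.076 + 0.043 + 0.073 = 0.211.
Product: 0.317 × 0.211 = 0.067.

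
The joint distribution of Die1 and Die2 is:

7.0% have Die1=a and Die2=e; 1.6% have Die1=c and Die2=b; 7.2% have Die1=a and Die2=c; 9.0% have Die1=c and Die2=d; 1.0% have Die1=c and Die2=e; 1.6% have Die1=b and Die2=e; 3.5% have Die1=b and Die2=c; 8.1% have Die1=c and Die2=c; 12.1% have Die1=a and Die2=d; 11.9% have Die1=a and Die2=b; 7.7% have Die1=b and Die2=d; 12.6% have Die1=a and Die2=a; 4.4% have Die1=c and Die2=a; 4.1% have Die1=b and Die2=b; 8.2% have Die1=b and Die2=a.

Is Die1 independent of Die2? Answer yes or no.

no

P(Die1=c) = 0.241 and P(Die2=c) = 0.188, so their product is 0.04531, but P(Die1=c, Die2=c) = 0.081. Since these differ, Die1 and Die2 are not independent.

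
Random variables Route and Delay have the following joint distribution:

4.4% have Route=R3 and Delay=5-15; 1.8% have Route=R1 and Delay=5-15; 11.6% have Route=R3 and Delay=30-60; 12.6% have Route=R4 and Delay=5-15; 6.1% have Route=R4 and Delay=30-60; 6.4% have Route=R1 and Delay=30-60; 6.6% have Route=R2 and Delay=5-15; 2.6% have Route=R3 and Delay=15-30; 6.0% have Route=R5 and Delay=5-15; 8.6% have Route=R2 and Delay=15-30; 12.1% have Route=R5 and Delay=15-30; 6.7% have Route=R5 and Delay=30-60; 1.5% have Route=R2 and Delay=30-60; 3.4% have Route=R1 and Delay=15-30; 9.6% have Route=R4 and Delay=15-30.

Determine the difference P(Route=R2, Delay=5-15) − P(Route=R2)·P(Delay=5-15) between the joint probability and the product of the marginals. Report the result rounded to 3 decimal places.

P(Route=R2) = 0.066 + 0.086 + 0.015 = 0.167.
P(Delay=5-15) = 0.018 + 0.066 + 0.044 + 0.126 + 0.060 = 0.314.
P(Route=R2, Delay=5-15) − P(Route=R2)P(Delay=5-15) = 0.066 − 0.167×0.314 = 0.014.

0.014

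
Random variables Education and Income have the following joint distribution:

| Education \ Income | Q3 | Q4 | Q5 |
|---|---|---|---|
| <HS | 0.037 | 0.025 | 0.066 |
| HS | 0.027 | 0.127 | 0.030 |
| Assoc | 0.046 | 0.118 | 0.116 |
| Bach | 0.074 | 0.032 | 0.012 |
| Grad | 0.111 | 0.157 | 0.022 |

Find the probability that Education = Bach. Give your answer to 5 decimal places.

0.11800

P(Education=Bach) = 0.074 + 0.032 + 0.012 = 0.118.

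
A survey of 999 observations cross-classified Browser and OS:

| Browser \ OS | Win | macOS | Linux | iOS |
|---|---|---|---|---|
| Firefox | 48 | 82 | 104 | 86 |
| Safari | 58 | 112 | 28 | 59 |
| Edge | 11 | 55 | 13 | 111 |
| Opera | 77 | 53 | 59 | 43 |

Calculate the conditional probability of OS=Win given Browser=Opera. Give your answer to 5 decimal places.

Total with Browser=Opera: 77 + 53 + 59 + 43 = 232.
P(OS=Win | Browser=Opera) = 77/232 = 0.33190.

0.33190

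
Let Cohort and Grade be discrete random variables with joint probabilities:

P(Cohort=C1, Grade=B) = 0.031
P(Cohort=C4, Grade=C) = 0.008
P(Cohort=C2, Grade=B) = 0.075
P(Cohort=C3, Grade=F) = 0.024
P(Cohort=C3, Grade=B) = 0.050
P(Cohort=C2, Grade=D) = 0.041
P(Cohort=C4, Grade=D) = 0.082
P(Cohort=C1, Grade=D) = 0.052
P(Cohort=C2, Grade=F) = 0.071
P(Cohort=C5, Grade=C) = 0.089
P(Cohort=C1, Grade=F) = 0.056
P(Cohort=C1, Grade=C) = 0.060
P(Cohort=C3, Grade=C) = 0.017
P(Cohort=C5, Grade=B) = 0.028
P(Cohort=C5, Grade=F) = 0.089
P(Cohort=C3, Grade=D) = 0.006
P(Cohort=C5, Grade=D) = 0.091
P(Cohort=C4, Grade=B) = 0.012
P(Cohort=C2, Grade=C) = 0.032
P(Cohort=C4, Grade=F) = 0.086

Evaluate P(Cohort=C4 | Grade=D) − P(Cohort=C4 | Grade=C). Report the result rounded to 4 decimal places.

0.2626

P(Grade=D) = 0.052 + 0.041 + 0.006 + 0.082 + 0.091 = 0.272; P(Cohort=C4 | Grade=D) = 0.082/0.272 = 0.30147.
P(Grade=C) = 0.060 + 0.032 + 0.017 + 0.008 + 0.089 = 0.206; P(Cohort=C4 | Grade=C) = 0.008/0.206 = 0.03883.
Difference = 0.2626.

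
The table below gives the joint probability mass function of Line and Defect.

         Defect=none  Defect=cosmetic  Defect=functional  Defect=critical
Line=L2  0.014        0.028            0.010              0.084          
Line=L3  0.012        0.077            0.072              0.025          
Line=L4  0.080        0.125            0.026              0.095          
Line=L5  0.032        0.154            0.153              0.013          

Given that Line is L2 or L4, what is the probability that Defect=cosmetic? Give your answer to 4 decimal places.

P(Line=L2) = 0.014 + 0.028 + 0.010 + 0.084 = 0.136.
P(Line=L4) = 0.080 + 0.125 + 0.026 + 0.095 = 0.326.
P(Line ∈ {L2, L4}) = 0.136 + 0.326 = 0.462; P(Defect=cosmetic, Line ∈ {L2, L4}) = 0.028 + 0.125 = 0.153.
P(Defect=cosmetic | Line ∈ {L2, L4}) = 0.153/0.462 = 0.3312.

0.3312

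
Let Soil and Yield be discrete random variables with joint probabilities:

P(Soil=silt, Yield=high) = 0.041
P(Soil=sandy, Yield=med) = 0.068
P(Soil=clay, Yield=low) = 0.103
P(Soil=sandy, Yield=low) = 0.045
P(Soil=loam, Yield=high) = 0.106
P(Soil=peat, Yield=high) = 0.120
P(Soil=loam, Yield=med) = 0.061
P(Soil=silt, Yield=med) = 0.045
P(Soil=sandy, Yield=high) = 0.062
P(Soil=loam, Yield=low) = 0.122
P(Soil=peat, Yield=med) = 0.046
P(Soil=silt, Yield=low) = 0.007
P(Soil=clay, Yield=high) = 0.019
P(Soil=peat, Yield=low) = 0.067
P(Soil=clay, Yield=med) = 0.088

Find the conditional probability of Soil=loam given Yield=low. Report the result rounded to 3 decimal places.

0.355

P(Yield=low) = 0.045 + 0.122 + 0.103 + 0.007 + 0.067 = 0.344.
P(Soil=loam | Yield=low) = 0.122/0.344 = 0.355.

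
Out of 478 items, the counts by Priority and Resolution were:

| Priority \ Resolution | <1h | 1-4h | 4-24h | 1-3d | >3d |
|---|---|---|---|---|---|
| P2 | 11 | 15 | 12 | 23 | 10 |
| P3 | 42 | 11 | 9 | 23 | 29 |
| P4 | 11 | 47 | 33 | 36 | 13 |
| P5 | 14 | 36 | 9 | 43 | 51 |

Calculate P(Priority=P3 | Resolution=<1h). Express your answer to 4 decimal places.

0.5385

Total with Resolution=<1h: 11 + 42 + 11 + 14 = 78.
P(Priority=P3 | Resolution=<1h) = 42/78 = 0.5385.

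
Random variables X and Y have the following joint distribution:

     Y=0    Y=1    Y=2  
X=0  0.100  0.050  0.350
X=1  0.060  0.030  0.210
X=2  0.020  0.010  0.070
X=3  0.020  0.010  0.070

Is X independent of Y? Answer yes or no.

yes

Every cell satisfies P(X,Y) = P(X)·P(Y). For instance P(X=1) = 0.300, P(Y=1) = 0.100, and 0.300×0.100 = 0.030 matches the joint entry. So X and Y are independent.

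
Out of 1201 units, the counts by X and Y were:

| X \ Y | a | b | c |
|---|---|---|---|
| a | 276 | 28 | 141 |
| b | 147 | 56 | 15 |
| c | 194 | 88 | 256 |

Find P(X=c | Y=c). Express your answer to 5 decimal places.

Total with Y=c: 141 + 15 + 256 = 412.
P(X=c | Y=c) = 256/412 = 0.62136.

0.62136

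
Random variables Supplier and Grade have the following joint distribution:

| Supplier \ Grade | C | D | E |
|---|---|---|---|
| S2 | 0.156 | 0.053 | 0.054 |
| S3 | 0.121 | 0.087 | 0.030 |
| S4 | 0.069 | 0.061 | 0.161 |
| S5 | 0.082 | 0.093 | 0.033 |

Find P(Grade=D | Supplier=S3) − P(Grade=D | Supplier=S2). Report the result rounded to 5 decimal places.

0.16403

P(Supplier=S3) = 0.121 + 0.087 + 0.030 = 0.238; P(Grade=D | Supplier=S3) = 0.087/0.238 = 0.365546.
P(Supplier=S2) = 0.156 + 0.053 + 0.054 = 0.263; P(Grade=D | Supplier=S2) = 0.053/0.263 = 0.201521.
Difference = 0.16403.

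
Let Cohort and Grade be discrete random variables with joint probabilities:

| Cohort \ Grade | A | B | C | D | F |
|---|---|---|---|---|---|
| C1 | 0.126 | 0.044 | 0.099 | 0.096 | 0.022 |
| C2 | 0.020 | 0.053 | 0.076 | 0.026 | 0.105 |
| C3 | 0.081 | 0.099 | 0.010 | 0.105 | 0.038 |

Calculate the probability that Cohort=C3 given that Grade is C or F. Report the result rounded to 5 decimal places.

0.13714

P(Grade=C) = 0.099 + 0.076 + 0.010 = 0.185.
P(Grade=F) = 0.022 + 0.105 + 0.038 = 0.165.
P(Grade ∈ {C, F}) = 0.185 + 0.165 = 0.350; P(Cohort=C3, Grade ∈ {C, F}) = 0.010 + 0.038 = 0.048.
P(Cohort=C3 | Grade ∈ {C, F}) = 0.048/0.350 = 0.13714.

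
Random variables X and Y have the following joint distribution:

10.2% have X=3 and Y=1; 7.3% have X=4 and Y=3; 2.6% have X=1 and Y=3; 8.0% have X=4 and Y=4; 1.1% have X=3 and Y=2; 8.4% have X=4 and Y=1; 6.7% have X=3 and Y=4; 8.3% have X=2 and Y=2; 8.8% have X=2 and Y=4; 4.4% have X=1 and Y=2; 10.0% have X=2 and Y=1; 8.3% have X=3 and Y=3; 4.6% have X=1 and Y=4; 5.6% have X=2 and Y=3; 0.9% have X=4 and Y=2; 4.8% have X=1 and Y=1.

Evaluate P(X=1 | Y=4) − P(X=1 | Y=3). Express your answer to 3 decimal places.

0.054

P(Y=4) = 0.046 + 0.088 + 0.067 + 0.080 = 0.281; P(X=1 | Y=4) = 0.046/0.281 = 0.1637.
P(Y=3) = 0.026 + 0.056 + 0.083 + 0.073 = 0.238; P(X=1 | Y=3) = 0.026/0.238 = 0.1092.
Difference = 0.054.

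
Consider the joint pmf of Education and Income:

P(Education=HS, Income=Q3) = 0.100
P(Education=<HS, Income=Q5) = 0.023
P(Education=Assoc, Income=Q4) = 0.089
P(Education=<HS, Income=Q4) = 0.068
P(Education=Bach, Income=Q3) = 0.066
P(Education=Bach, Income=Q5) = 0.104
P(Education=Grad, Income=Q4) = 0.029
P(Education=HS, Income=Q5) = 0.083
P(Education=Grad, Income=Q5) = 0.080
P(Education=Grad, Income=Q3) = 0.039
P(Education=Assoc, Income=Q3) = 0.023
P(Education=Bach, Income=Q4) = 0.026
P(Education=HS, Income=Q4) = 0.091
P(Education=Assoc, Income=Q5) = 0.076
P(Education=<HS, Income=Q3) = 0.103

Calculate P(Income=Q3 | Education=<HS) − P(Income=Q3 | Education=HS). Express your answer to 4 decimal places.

0.1660

P(Education=<HS) = 0.103 + 0.068 + 0.023 = 0.194; P(Income=Q3 | Education=<HS) = 0.103/0.194 = 0.53093.
P(Education=HS) = 0.100 + 0.091 + 0.083 = 0.274; P(Income=Q3 | Education=HS) = 0.100/0.274 = 0.36496.
Difference = 0.1660.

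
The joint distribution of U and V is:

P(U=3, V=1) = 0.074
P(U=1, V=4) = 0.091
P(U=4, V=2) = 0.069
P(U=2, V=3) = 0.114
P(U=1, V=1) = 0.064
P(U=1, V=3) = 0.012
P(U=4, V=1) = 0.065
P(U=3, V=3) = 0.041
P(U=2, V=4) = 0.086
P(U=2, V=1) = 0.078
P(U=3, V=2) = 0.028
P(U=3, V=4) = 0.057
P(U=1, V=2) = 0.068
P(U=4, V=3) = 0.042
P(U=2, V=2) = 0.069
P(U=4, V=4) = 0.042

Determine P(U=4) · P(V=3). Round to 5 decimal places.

0.04556

P(U=4) = 0.065 + 0.069 + 0.042 + 0.042 = 0.218.
P(V=3) = 0.012 + 0.114 + 0.041 + 0.042 = 0.209.
Product: 0.218 × 0.209 = 0.04556.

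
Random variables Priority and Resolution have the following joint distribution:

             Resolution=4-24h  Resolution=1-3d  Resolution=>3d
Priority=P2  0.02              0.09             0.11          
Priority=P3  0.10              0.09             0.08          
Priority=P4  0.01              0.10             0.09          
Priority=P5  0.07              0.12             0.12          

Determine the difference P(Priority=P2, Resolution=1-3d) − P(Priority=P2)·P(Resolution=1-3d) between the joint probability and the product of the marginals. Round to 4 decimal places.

P(Priority=P2) = 0.02 + 0.09 + 0.11 = 0.22.
P(Resolution=1-3d) = 0.09 + 0.09 + 0.10 + 0.12 = 0.40.
P(Priority=P2, Resolution=1-3d) − P(Priority=P2)P(Resolution=1-3d) = 0.09 − 0.22×0.40 = 0.0020.

0.0020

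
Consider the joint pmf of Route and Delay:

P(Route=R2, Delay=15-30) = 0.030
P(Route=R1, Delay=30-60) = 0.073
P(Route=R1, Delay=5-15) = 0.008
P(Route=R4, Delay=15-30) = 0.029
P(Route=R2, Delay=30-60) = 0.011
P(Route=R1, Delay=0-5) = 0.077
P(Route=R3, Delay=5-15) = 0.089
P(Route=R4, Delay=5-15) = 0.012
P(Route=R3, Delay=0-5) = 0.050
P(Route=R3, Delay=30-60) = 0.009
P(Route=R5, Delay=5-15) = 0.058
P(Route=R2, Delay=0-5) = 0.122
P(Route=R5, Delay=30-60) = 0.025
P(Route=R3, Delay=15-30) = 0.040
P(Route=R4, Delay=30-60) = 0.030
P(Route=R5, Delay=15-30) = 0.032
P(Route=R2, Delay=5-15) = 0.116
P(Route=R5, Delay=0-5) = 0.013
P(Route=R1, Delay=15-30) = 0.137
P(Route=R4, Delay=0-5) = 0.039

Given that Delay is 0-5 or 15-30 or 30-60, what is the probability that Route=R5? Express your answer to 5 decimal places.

P(Delay=0-5) = 0.077 + 0.122 + 0.050 + 0.039 + 0.013 = 0.301.
P(Delay=15-30) = 0.137 + 0.030 + 0.040 + 0.029 + 0.032 = 0.268.
P(Delay=30-60) = 0.073 + 0.011 + 0.009 + 0.030 + 0.025 = 0.148.
P(Delay ∈ {0-5, 15-30, 30-60}) = 0.301 + 0.268 + 0.148 = 0.717; P(Route=R5, Delay ∈ {0-5, 15-30, 30-60}) = 0.013 + 0.032 + 0.025 = 0.070.
P(Route=R5 | Delay ∈ {0-5, 15-30, 30-60}) = 0.070/0.717 = 0.09763.

0.09763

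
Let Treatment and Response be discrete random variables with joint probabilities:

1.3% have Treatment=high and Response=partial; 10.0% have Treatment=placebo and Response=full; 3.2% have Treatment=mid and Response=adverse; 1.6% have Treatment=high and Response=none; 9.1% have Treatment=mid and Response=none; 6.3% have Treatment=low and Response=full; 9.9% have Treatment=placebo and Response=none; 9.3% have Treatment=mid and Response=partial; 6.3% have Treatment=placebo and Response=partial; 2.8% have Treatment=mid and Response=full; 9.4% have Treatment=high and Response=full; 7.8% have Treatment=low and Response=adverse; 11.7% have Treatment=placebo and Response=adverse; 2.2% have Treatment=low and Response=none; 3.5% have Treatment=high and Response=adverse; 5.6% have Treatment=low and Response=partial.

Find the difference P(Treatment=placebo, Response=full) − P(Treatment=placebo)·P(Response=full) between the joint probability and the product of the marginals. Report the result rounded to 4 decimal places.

-0.0080

P(Treatment=placebo) = 0.099 + 0.063 + 0.100 + 0.117 = 0.379.
P(Response=full) = 0.100 + 0.063 + 0.028 + 0.094 = 0.285.
P(Treatment=placebo, Response=full) − P(Treatment=placebo)P(Response=full) = 0.100 − 0.379×0.285 = -0.0080.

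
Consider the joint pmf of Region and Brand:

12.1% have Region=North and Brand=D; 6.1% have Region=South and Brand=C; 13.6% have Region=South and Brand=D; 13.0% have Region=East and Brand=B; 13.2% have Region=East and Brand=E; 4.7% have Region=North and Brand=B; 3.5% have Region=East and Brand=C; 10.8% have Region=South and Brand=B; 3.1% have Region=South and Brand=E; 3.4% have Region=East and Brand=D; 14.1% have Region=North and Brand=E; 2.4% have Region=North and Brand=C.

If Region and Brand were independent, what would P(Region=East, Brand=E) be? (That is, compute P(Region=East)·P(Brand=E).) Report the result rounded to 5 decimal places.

P(Region=East) = 0.130 + 0.035 + 0.034 + 0.132 = 0.331.
P(Brand=E) = 0.141 + 0.031 + 0.132 = 0.304.
Product: 0.331 × 0.304 = 0.10062.

0.10062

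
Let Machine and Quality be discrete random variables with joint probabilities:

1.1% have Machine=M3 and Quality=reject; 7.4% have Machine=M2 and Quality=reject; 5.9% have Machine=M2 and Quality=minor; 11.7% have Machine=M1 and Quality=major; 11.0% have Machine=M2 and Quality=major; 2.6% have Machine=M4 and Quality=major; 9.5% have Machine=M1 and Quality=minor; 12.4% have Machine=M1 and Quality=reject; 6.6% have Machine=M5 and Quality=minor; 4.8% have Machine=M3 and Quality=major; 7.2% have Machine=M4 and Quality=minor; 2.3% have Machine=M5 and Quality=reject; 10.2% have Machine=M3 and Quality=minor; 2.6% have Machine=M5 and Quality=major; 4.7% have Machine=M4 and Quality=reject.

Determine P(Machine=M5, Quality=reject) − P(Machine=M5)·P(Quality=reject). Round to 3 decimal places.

-0.009

P(Machine=M5) = 0.066 + 0.026 + 0.023 = 0.115.
P(Quality=reject) = 0.124 + 0.074 + 0.011 + 0.047 + 0.023 = 0.279.
P(Machine=M5, Quality=reject) − P(Machine=M5)P(Quality=reject) = 0.023 − 0.115×0.279 = -0.009.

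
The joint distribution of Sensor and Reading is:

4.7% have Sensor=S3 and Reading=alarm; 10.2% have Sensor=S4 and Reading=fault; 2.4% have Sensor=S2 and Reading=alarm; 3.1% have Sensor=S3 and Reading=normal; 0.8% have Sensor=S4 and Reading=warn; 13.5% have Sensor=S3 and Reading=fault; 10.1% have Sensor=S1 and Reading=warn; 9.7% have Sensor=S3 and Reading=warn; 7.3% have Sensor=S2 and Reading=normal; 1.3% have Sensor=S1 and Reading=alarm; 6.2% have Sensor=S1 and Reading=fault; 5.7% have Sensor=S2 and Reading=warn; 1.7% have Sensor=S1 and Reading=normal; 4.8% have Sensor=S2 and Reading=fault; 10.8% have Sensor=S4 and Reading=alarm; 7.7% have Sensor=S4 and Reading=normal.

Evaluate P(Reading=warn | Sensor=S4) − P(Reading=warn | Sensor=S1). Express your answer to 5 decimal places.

P(Sensor=S4) = 0.077 + 0.008 + 0.108 + 0.102 = 0.295; P(Reading=warn | Sensor=S4) = 0.008/0.295 = 0.027119.
P(Sensor=S1) = 0.017 + 0.101 + 0.013 + 0.062 = 0.193; P(Reading=warn | Sensor=S1) = 0.101/0.193 = 0.523316.
Difference = -0.49620.

-0.49620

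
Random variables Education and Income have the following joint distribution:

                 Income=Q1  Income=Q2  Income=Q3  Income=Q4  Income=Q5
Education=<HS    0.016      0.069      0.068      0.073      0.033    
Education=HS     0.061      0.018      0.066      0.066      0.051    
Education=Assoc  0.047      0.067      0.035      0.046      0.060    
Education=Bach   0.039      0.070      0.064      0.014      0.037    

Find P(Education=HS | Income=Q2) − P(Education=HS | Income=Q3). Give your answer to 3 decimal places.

P(Income=Q2) = 0.069 + 0.018 + 0.067 + 0.070 = 0.224; P(Education=HS | Income=Q2) = 0.018/0.224 = 0.0804.
P(Income=Q3) = 0.068 + 0.066 + 0.035 + 0.064 = 0.233; P(Education=HS | Income=Q3) = 0.066/0.233 = 0.2833.
Difference = -0.203.

-0.203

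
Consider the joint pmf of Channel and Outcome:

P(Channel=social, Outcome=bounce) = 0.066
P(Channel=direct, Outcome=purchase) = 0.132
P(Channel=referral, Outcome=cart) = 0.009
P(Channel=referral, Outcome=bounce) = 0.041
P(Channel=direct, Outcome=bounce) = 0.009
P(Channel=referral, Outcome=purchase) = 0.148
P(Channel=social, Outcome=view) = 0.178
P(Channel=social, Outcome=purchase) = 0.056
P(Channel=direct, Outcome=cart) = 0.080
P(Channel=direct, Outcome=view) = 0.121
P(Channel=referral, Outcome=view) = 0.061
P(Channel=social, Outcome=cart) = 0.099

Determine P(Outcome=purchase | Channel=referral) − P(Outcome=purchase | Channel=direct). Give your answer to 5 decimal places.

P(Channel=referral) = 0.041 + 0.061 + 0.009 + 0.148 = 0.259; P(Outcome=purchase | Channel=referral) = 0.148/0.259 = 0.571429.
P(Channel=direct) = 0.009 + 0.121 + 0.080 + 0.132 = 0.342; P(Outcome=purchase | Channel=direct) = 0.132/0.342 = 0.385965.
Difference = 0.18546.

0.18546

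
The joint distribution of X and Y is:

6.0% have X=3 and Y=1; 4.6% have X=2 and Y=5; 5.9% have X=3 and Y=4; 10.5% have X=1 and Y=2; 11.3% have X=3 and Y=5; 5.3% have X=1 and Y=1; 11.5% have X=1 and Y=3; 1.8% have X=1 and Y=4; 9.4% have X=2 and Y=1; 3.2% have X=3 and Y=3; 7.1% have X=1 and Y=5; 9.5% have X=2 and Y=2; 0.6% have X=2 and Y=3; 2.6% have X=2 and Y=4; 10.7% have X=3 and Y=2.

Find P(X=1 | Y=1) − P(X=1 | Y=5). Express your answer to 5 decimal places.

-0.05266

P(Y=1) = 0.053 + 0.094 + 0.060 = 0.207; P(X=1 | Y=1) = 0.053/0.207 = 0.256039.
P(Y=5) = 0.071 + 0.046 + 0.113 = 0.230; P(X=1 | Y=5) = 0.071/0.230 = 0.308696.
Difference = -0.05266.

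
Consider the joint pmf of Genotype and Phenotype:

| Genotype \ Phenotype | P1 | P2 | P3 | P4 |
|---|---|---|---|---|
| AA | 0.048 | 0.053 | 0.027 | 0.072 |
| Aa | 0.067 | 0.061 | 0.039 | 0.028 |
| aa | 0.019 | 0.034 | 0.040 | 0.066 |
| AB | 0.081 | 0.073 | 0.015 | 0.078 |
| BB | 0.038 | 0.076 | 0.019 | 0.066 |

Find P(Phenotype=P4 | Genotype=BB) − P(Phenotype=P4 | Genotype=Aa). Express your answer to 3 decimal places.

0.188

P(Genotype=BB) = 0.038 + 0.076 + 0.019 + 0.066 = 0.199; P(Phenotype=P4 | Genotype=BB) = 0.066/0.199 = 0.3317.
P(Genotype=Aa) = 0.067 + 0.061 + 0.039 + 0.028 = 0.195; P(Phenotype=P4 | Genotype=Aa) = 0.028/0.195 = 0.1436.
Difference = 0.188.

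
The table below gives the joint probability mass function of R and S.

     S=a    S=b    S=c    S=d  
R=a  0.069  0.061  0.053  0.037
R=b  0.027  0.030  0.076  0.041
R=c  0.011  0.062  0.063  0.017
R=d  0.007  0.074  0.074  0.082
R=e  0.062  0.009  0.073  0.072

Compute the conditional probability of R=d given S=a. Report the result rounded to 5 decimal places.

0.03977

P(S=a) = 0.069 + 0.027 + 0.011 + 0.007 + 0.062 = 0.176.
P(R=d | S=a) = 0.007/0.176 = 0.03977.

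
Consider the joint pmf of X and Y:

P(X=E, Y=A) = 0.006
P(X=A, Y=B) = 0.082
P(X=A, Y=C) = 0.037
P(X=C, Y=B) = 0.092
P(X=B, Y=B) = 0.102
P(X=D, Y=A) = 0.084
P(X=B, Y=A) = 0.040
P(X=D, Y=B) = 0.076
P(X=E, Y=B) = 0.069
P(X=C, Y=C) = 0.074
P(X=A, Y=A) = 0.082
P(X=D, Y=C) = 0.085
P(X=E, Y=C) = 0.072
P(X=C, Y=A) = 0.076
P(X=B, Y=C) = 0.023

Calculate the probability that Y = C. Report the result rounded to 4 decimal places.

P(Y=C) = 0.037 + 0.023 + 0.074 + 0.085 + 0.072 = 0.291.

0.2910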